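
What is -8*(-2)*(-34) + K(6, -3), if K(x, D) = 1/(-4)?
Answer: -2177/4 ≈ -544.25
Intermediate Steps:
K(x, D) = -1/4
-8*(-2)*(-34) + K(6, -3) = -8*(-2)*(-34) - 1/4 = 16*(-34) - 1/4 = -544 - 1/4 = -2177/4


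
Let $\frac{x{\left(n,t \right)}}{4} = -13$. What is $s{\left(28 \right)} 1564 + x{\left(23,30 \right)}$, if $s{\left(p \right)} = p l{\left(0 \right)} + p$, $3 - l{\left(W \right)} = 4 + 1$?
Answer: $-43844$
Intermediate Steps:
$l{\left(W \right)} = -2$ ($l{\left(W \right)} = 3 - \left(4 + 1\right) = 3 - 5 = -2$)
$x{\left(n,t \right)} = -52$ ($x{\left(n,t \right)} = 4 \left(-13\right) = -52$)
$s{\left(p \right)} = - p$ ($s{\left(p \right)} = p \left(-2\right) + p = - 2 p + p = - p$)
$s{\left(28 \right)} 1564 + x{\left(23,30 \right)} = \left(-1\right) 28 \cdot 1564 - 52 = \left(-28\right) 1564 - 52 = -43792 - 52 = -43844$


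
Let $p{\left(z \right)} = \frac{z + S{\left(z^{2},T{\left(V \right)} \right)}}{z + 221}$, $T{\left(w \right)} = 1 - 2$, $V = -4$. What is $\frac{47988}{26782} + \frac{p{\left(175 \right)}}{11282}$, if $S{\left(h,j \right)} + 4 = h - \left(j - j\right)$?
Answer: $\frac{26902427801}{14956648938} \approx 1.7987$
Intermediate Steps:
$T{\left(w \right)} = -1$
$S{\left(h,j \right)} = -4 + h$ ($S{\left(h,j \right)} = -4 + \left(h - \left(j - j\right)\right) = -4 + \left(h - 0\right) = -4 + \left(h + 0\right) = -4 + h$)
$p{\left(z \right)} = \frac{-4 + z + z^{2}}{221 + z}$ ($p{\left(z \right)} = \frac{z + \left(-4 + z^{2}\right)}{z + 221} = \frac{-4 + z + z^{2}}{221 + z}$)
$\frac{47988}{26782} + \frac{p{\left(175 \right)}}{11282} = \frac{47988}{26782} + \frac{\frac{1}{221 + 175} \left(-4 + 175 + 175^{2}\right)}{11282} = 47988 \cdot \frac{1}{26782} + \frac{-4 + 175 + 30625}{396} \cdot \frac{1}{11282} = \frac{23994}{13391} + \frac{1}{396} \cdot 30796 \cdot \frac{1}{11282} = \frac{23994}{13391} + \frac{7699}{99} \cdot \frac{1}{11282} = \frac{23994}{13391} + \frac{7699}{1116918} = \frac{26902427801}{14956648938}$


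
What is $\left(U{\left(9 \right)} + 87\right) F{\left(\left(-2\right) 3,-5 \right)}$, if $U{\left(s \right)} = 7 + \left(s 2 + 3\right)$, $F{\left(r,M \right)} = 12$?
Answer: $1380$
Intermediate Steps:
$U{\left(s \right)} = 10 + 2 s$ ($U{\left(s \right)} = 7 + \left(2 s + 3\right) = 7 + \left(3 + 2 s\right) = 10 + 2 s$)
$\left(U{\left(9 \right)} + 87\right) F{\left(\left(-2\right) 3,-5 \right)} = \left(\left(10 + 2 \cdot 9\right) + 87\right) 12 = \left(\left(10 + 18\right) + 87\right) 12 = \left(28 + 87\right) 12 = 115 \cdot 12 = 1380$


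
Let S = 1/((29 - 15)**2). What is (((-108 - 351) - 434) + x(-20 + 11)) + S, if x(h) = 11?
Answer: -172871/196 ≈ -882.00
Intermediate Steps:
S = 1/196 (S = 1/(14**2) = 1/196 ≈ 0.0051020)
(((-108 - 351) - 434) + x(-20 + 11)) + S = (((-108 - 351) - 434) + 11) + 1/196 = ((-459 - 434) + 11) + 1/196 = (-893 + 11) + 1/196 = -882 + 1/196 = -172871/196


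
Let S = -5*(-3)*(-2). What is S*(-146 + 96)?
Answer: 1500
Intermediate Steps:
S = -30 (S = 15*(-2) = -30)
S*(-146 + 96) = -30*(-146 + 96) = -30*(-50) = 1500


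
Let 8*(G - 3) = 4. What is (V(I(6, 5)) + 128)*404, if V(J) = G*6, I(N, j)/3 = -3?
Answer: 60196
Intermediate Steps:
G = 7/2 (G = 3 + (⅛)*4 = 3 + ½ = 7/2 ≈ 3.5000)
I(N, j) = -9 (I(N, j) = 3*(-3) = -9)
V(J) = 21 (V(J) = (7/2)*6 = 21)
(V(I(6, 5)) + 128)*404 = (21 + 128)*404 = 149*404 = 60196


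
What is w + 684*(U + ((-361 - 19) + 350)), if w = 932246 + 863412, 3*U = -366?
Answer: 1691690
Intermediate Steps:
U = -122 (U = (⅓)*(-366) = -122)
w = 1795658
w + 684*(U + ((-361 - 19) + 350)) = 1795658 + 684*(-122 + ((-361 - 19) + 350)) = 1795658 + 684*(-122 + (-380 + 350)) = 1795658 + 684*(-122 - 30) = 1795658 + 684*(-152) = 1795658 - 103968 = 1691690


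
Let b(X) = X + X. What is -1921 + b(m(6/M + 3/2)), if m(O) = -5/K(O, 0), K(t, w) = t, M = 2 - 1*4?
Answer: -5743/3 ≈ -1914.3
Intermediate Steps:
M = -2 (M = 2 - 4 = -2)
m(O) = -5/O
b(X) = 2*X
-1921 + b(m(6/M + 3/2)) = -1921 + 2*(-5/(6/(-2) + 3/2)) = -1921 + 2*(-5/(6*(-½) + 3*(½))) = -1921 + 2*(-5/(-3 + 3/2)) = -1921 + 2*(-5/(-3/2)) = -1921 + 2*(-5*(-⅔)) = -1921 + 2*(10/3) = -1921 + 20/3 = -5743/3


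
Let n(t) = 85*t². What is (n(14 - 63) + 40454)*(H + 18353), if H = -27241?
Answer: -2173462632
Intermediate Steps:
(n(14 - 63) + 40454)*(H + 18353) = (85*(14 - 63)² + 40454)*(-27241 + 18353) = (85*(-49)² + 40454)*(-8888) = (85*2401 + 40454)*(-8888) = (204085 + 40454)*(-8888) = 244539*(-8888) = -2173462632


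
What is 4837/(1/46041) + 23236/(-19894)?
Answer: 2215200041581/9947 ≈ 2.2270e+8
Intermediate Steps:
4837/(1/46041) + 23236/(-19894) = 4837/(1/46041) + 23236*(-1/19894) = 4837*46041 - 11618/9947 = 222700317 - 11618/9947 = 2215200041581/9947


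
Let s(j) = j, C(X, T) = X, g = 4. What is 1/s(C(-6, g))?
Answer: -1/6 ≈ -0.16667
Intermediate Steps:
1/s(C(-6, g)) = 1/(-6) = -1/6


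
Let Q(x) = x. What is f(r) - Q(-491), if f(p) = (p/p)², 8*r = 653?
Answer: 492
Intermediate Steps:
r = 653/8 (r = (⅛)*653 = 653/8 ≈ 81.625)
f(p) = 1 (f(p) = 1² = 1)
f(r) - Q(-491) = 1 - 1*(-491) = 1 + 491 = 492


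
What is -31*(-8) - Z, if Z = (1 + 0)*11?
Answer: 237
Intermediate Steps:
Z = 11 (Z = 1*11 = 11)
-31*(-8) - Z = -31*(-8) - 1*11 = 248 - 11 = 237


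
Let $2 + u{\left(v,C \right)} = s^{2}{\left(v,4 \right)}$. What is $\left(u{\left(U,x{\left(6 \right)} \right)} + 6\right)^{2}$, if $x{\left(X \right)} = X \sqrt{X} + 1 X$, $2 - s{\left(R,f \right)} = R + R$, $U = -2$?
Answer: $1600$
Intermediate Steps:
$s{\left(R,f \right)} = 2 - 2 R$ ($s{\left(R,f \right)} = 2 - \left(R + R\right) = 2 - 2 R$)
$x{\left(X \right)} = X + X^{\frac{3}{2}}$ ($x{\left(X \right)} = X^{\frac{3}{2}} + X = X + X^{\frac{3}{2}}$)
$u{\left(v,C \right)} = -2 + \left(2 - 2 v\right)^{2}$
$\left(u{\left(U,x{\left(6 \right)} \right)} + 6\right)^{2} = \left(\left(-2 + 4 \left(-1 - 2\right)^{2}\right) + 6\right)^{2} = \left(\left(-2 + 4 \left(-3\right)^{2}\right) + 6\right)^{2} = \left(\left(-2 + 4 \cdot 9\right) + 6\right)^{2} = \left(\left(-2 + 36\right) + 6\right)^{2} = \left(34 + 6\right)^{2} = 40^{2} = 1600$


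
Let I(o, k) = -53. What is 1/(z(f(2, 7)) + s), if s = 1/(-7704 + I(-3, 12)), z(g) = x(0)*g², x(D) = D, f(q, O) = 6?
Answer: -7757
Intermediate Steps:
z(g) = 0 (z(g) = 0*g² = 0)
s = -1/7757 (s = 1/(-7704 - 53) = 1/(-7757) = -1/7757 ≈ -0.00012892)
1/(z(f(2, 7)) + s) = 1/(0 - 1/7757) = 1/(-1/7757) = -7757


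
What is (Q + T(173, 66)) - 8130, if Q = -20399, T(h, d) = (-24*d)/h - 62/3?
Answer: -14822029/519 ≈ -28559.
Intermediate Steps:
T(h, d) = -62/3 - 24*d/h (T(h, d) = -24*d/h - 62*⅓ = -24*d/h - 62/3 = -62/3 - 24*d/h)
(Q + T(173, 66)) - 8130 = (-20399 + (-62/3 - 24*66/173)) - 8130 = (-20399 + (-62/3 - 24*66*1/173)) - 8130 = (-20399 + (-62/3 - 1584/173)) - 8130 = (-20399 - 15478/519) - 8130 = -10602559/519 - 8130 = -14822029/519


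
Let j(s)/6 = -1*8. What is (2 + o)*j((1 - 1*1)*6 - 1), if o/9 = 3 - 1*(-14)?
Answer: -7440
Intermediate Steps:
j(s) = -48 (j(s) = 6*(-1*8) = 6*(-8) = -48)
o = 153 (o = 9*(3 - 1*(-14)) = 9*(3 + 14) = 9*17 = 153)
(2 + o)*j((1 - 1*1)*6 - 1) = (2 + 153)*(-48) = 155*(-48) = -7440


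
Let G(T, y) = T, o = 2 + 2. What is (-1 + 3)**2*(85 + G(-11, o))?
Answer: 296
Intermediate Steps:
o = 4
(-1 + 3)**2*(85 + G(-11, o)) = (-1 + 3)**2*(85 - 11) = 2**2*74 = 4*74 = 296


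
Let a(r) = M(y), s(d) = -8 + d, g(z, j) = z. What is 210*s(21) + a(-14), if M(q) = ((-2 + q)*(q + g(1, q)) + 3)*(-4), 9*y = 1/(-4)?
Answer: 883187/324 ≈ 2725.9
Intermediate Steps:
y = -1/36 (y = (1/9)/(-4) = (1/9)*(-1/4) = -1/36 ≈ -0.027778)
M(q) = -12 - 4*(1 + q)*(-2 + q) (M(q) = ((-2 + q)*(q + 1) + 3)*(-4) = ((-2 + q)*(1 + q) + 3)*(-4) = ((1 + q)*(-2 + q) + 3)*(-4) = (3 + (1 + q)*(-2 + q))*(-4) = -12 - 4*(1 + q)*(-2 + q))
a(r) = -1333/324 (a(r) = -4 - 4*(-1/36)**2 + 4*(-1/36) = -4 - 4*1/1296 - 1/9 = -4 - 1/324 - 1/9 = -1333/324)
210*s(21) + a(-14) = 210*(-8 + 21) - 1333/324 = 210*13 - 1333/324 = 2730 - 1333/324 = 883187/324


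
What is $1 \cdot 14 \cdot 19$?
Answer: $266$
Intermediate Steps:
$1 \cdot 14 \cdot 19 = 14 \cdot 19 = 266$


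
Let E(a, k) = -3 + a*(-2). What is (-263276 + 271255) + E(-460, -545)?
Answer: 8896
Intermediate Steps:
E(a, k) = -3 - 2*a
(-263276 + 271255) + E(-460, -545) = (-263276 + 271255) + (-3 - 2*(-460)) = 7979 + (-3 + 920) = 7979 + 917 = 8896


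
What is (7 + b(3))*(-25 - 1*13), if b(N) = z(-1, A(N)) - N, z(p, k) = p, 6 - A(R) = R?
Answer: -114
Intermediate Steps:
A(R) = 6 - R
b(N) = -1 - N
(7 + b(3))*(-25 - 1*13) = (7 + (-1 - 1*3))*(-25 - 1*13) = (7 + (-1 - 3))*(-25 - 13) = (7 - 4)*(-38) = 3*(-38) = -114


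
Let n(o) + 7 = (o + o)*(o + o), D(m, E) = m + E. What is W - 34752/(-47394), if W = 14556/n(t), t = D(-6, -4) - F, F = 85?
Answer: 108009500/95032869 ≈ 1.1365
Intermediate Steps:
D(m, E) = E + m
t = -95 (t = (-4 - 6) - 1*85 = -10 - 85 = -95)
n(o) = -7 + 4*o² (n(o) = -7 + (o + o)*(o + o) = -7 + (2*o)*(2*o) = -7 + 4*o²)
W = 4852/12031 (W = 14556/(-7 + 4*(-95)²) = 14556/(-7 + 4*9025) = 14556/(-7 + 36100) = 14556/36093 = 14556*(1/36093) = 4852/12031 ≈ 0.40329)
W - 34752/(-47394) = 4852/12031 - 34752/(-47394) = 4852/12031 - 34752*(-1)/47394 = 4852/12031 - 1*(-5792/7899) = 4852/12031 + 5792/7899 = 108009500/95032869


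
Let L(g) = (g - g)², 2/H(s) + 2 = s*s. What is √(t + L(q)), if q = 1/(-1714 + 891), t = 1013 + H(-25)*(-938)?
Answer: 19*√22161/89 ≈ 31.780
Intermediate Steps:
H(s) = 2/(-2 + s²) (H(s) = 2/(-2 + s*s) = 2/(-2 + s²))
t = 89889/89 (t = 1013 + (2/(-2 + (-25)²))*(-938) = 1013 + (2/(-2 + 625))*(-938) = 1013 + (2/623)*(-938) = 1013 - 268/89 = 89889/89 ≈ 1010.0)
q = -1/823 (q = 1/(-823) = -1/823 ≈ -0.0012151)
L(g) = 0 (L(g) = 0² = 0)
√(t + L(q)) = √(89889/89 + 0) = √(89889/89) = 19*√22161/89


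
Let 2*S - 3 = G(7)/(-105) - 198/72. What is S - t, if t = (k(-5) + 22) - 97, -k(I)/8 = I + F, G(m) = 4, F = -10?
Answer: -37711/840 ≈ -44.894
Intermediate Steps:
k(I) = 80 - 8*I (k(I) = -8*(I - 10) = -8*(-10 + I) = 80 - 8*I)
S = 89/840 (S = 3/2 + (4/(-105) - 198/72)/2 = 3/2 + (4*(-1/105) - 198*1/72)/2 = 3/2 + (-4/105 - 11/4)/2 = 3/2 + (½)*(-1171/420) = 3/2 - 1171/840 = 89/840 ≈ 0.10595)
t = 45 (t = ((80 - 8*(-5)) + 22) - 97 = ((80 + 40) + 22) - 97 = (120 + 22) - 97 = 142 - 97 = 45)
S - t = 89/840 - 1*45 = 89/840 - 45 = -37711/840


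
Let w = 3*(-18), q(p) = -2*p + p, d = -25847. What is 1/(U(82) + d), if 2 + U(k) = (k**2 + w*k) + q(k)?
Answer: -1/23635 ≈ -4.2310e-5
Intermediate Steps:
q(p) = -p
w = -54
U(k) = -2 + k**2 - 55*k (U(k) = -2 + ((k**2 - 54*k) - k) = -2 + (k**2 - 55*k) = -2 + k**2 - 55*k)
1/(U(82) + d) = 1/((-2 + 82**2 - 55*82) - 25847) = 1/((-2 + 6724 - 4510) - 25847) = 1/(2212 - 25847) = 1/(-23635) = -1/23635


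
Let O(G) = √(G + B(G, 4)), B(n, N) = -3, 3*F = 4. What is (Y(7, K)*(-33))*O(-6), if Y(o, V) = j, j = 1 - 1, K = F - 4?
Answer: 0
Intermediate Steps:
F = 4/3 (F = (⅓)*4 = 4/3 ≈ 1.3333)
K = -8/3 (K = 4/3 - 4 = -8/3 ≈ -2.6667)
O(G) = √(-3 + G) (O(G) = √(G - 3) = √(-3 + G))
j = 0
Y(o, V) = 0
(Y(7, K)*(-33))*O(-6) = (0*(-33))*√(-3 - 6) = 0*√(-9) = 0*(3*I) = 0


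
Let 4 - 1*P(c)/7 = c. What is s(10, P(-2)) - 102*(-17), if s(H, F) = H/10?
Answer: 1735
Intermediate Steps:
P(c) = 28 - 7*c
s(H, F) = H/10 (s(H, F) = H*(1/10) = H/10)
s(10, P(-2)) - 102*(-17) = (1/10)*10 - 102*(-17) = 1 + 1734 = 1735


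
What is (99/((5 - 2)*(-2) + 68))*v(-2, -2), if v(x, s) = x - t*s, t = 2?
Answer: 99/31 ≈ 3.1936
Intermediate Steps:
v(x, s) = x - 2*s
(99/((5 - 2)*(-2) + 68))*v(-2, -2) = (99/((5 - 2)*(-2) + 68))*(-2 - 2*(-2)) = (99/(3*(-2) + 68))*(-2 + 4) = (99/(-6 + 68))*2 = (99/62)*2 = 99/31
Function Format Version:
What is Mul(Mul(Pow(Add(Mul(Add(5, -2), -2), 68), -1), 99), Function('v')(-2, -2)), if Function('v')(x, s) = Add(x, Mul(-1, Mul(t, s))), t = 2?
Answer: Rational(99, 31) ≈ 3.1936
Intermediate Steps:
Function('v')(x, s) = Add(x, Mul(-2, s)) (Function('v')(x, s) = Add(x, Mul(-1, Mul(2, s))) = Add(x, Mul(-2, s)))
Mul(Mul(Pow(Add(Mul(Add(5, -2), -2), 68), -1), 99), Function('v')(-2, -2)) = Mul(Mul(Pow(Add(Mul(Add(5, -2), -2), 68), -1), 99), Add(-2, Mul(-2, -2))) = Mul(Mul(Pow(Add(Mul(3, -2), 68), -1), 99), Add(-2, 4)) = Mul(Mul(Pow(Add(-6, 68), -1), 99), 2) = Mul(Mul(Pow(62, -1), 99), 2) = Mul(Mul(Rational(1, 62), 99), 2) = Mul(Rational(99, 62), 2) = Rational(99, 31)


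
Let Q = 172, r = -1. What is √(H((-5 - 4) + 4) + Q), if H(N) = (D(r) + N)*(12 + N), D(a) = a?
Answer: √130 ≈ 11.402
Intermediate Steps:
H(N) = (-1 + N)*(12 + N)
√(H((-5 - 4) + 4) + Q) = √((-12 + ((-5 - 4) + 4)² + 11*((-5 - 4) + 4)) + 172) = √((-12 + (-9 + 4)² + 11*(-9 + 4)) + 172) = √((-12 + (-5)² + 11*(-5)) + 172) = √((-12 + 25 - 55) + 172) = √(-42 + 172) = √130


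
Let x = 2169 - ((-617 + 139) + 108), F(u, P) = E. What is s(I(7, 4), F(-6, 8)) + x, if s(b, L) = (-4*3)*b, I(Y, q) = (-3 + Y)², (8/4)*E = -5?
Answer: 2347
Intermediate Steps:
E = -5/2 (E = (½)*(-5) = -5/2 ≈ -2.5000)
F(u, P) = -5/2
x = 2539 (x = 2169 - (-478 + 108) = 2169 - 1*(-370) = 2169 + 370 = 2539)
s(b, L) = -12*b
s(I(7, 4), F(-6, 8)) + x = -12*(-3 + 7)² + 2539 = -12*4² + 2539 = -12*16 + 2539 = -192 + 2539 = 2347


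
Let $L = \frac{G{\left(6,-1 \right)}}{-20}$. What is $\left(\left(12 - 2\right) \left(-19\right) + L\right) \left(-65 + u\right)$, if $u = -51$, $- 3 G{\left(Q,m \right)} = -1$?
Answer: $\frac{330629}{15} \approx 22042.0$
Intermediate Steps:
$G{\left(Q,m \right)} = \frac{1}{3}$ ($G{\left(Q,m \right)} = \left(- \frac{1}{3}\right) \left(-1\right) = \frac{1}{3}$)
$L = - \frac{1}{60}$ ($L = \frac{1}{3 \left(-20\right)} = \frac{1}{3} \left(- \frac{1}{20}\right) = - \frac{1}{60} \approx -0.016667$)
$\left(\left(12 - 2\right) \left(-19\right) + L\right) \left(-65 + u\right) = \left(\left(12 - 2\right) \left(-19\right) - \frac{1}{60}\right) \left(-65 - 51\right) = \left(10 \left(-19\right) - \frac{1}{60}\right) \left(-116\right) = \left(-190 - \frac{1}{60}\right) \left(-116\right) = \left(- \frac{11401}{60}\right) \left(-116\right) = \frac{330629}{15}$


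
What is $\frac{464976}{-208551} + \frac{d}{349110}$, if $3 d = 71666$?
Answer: $- \frac{78672883019}{36403619805} \approx -2.1611$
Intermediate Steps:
$d = \frac{71666}{3}$ ($d = \frac{1}{3} \cdot 71666 = \frac{71666}{3} \approx 23889.0$)
$\frac{464976}{-208551} + \frac{d}{349110} = \frac{464976}{-208551} + \frac{71666}{3 \cdot 349110} = 464976 \left(- \frac{1}{208551}\right) + \frac{71666}{3} \cdot \frac{1}{349110} = - \frac{154992}{69517} + \frac{35833}{523665} = - \frac{78672883019}{36403619805}$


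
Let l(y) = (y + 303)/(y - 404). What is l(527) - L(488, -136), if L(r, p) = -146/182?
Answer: 84509/11193 ≈ 7.5502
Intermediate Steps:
L(r, p) = -73/91 (L(r, p) = -146*1/182 = -73/91)
l(y) = (303 + y)/(-404 + y)
l(527) - L(488, -136) = (303 + 527)/(-404 + 527) - 1*(-73/91) = 830/123 + 73/91 = 84509/11193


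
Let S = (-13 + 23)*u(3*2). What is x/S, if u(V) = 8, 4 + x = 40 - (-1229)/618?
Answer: 23477/49440 ≈ 0.47486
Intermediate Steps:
x = 23477/618 (x = -4 + (40 - (-1229)/618) = -4 + (40 - 1*(-1229/618)) = -4 + (40 + 1229/618) = -4 + 25949/618 = 23477/618 ≈ 37.989)
S = 80 (S = (-13 + 23)*8 = 10*8 = 80)
x/S = (23477/618)/80 = (23477/618)*(1/80) = 23477/49440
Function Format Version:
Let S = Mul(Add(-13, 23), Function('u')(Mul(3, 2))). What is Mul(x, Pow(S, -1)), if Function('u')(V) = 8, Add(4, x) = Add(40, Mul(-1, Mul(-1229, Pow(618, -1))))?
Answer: Rational(23477, 49440) ≈ 0.47486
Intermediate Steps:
x = Rational(23477, 618) (x = Add(-4, Add(40, Mul(-1, Mul(-1229, Pow(618, -1))))) = Add(-4, Add(40, Mul(-1, Mul(-1229, Rational(1, 618))))) = Add(-4, Add(40, Mul(-1, Rational(-1229, 618)))) = Add(-4, Add(40, Rational(1229, 618))) = Add(-4, Rational(25949, 618)) = Rational(23477, 618) ≈ 37.989)
S = 80 (S = Mul(Add(-13, 23), 8) = Mul(10, 8) = 80)
Mul(x, Pow(S, -1)) = Mul(Rational(23477, 618), Pow(80, -1)) = Mul(Rational(23477, 618), Rational(1, 80)) = Rational(23477, 49440)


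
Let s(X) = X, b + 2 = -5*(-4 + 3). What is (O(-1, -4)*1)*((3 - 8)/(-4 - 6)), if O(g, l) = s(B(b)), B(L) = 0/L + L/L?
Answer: 1/2 ≈ 0.50000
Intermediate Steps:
b = 3 (b = -2 - 5*(-4 + 3) = -2 - 5*(-1) = -2 + 5 = 3)
B(L) = 1 (B(L) = 0 + 1 = 1)
O(g, l) = 1
(O(-1, -4)*1)*((3 - 8)/(-4 - 6)) = (1*1)*((3 - 8)/(-4 - 6)) = 1*(-5/(-10)) = 1*(-5*(-1/10)) = 1*(1/2) = 1/2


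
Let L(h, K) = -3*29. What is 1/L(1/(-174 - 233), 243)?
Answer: -1/87 ≈ -0.011494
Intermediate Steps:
L(h, K) = -87
1/L(1/(-174 - 233), 243) = 1/(-87) = -1/87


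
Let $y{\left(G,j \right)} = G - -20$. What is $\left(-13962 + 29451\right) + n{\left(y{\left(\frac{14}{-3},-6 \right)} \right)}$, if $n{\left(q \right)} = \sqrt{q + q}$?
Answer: $15489 + \frac{2 \sqrt{69}}{3} \approx 15495.0$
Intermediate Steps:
$y{\left(G,j \right)} = 20 + G$ ($y{\left(G,j \right)} = G + 20 = 20 + G$)
$n{\left(q \right)} = \sqrt{2} \sqrt{q}$ ($n{\left(q \right)} = \sqrt{2 q} = \sqrt{2} \sqrt{q}$)
$\left(-13962 + 29451\right) + n{\left(y{\left(\frac{14}{-3},-6 \right)} \right)} = \left(-13962 + 29451\right) + \sqrt{2} \sqrt{20 + \frac{14}{-3}} = 15489 + \sqrt{2} \sqrt{20 + 14 \left(- \frac{1}{3}\right)} = 15489 + \sqrt{2} \sqrt{20 - \frac{14}{3}} = 15489 + \sqrt{2} \sqrt{\frac{46}{3}} = 15489 + \sqrt{2} \frac{\sqrt{138}}{3} = 15489 + \frac{2 \sqrt{69}}{3}$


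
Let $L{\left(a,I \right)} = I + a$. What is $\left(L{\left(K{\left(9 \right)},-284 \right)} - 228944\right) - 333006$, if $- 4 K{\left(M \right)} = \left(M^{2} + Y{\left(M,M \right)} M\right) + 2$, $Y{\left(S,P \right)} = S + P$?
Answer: $- \frac{2249181}{4} \approx -5.623 \cdot 10^{5}$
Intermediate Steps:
$Y{\left(S,P \right)} = P + S$
$K{\left(M \right)} = - \frac{1}{2} - \frac{3 M^{2}}{4}$ ($K{\left(M \right)} = - \frac{\left(M^{2} + \left(M + M\right) M\right) + 2}{4} = - \frac{\left(M^{2} + 2 M M\right) + 2}{4} = - \frac{\left(M^{2} + 2 M^{2}\right) + 2}{4} = - \frac{3 M^{2} + 2}{4} = - \frac{2 + 3 M^{2}}{4} = - \frac{1}{2} - \frac{3 M^{2}}{4}$)
$\left(L{\left(K{\left(9 \right)},-284 \right)} - 228944\right) - 333006 = \left(\left(-284 - \left(\frac{1}{2} + \frac{3 \cdot 9^{2}}{4}\right)\right) - 228944\right) - 333006 = \left(\left(-284 - \frac{245}{4}\right) - 228944\right) - 333006 = \left(- \frac{1381}{4} - 228944\right) - 333006 = - \frac{917157}{4} - 333006 = - \frac{2249181}{4}$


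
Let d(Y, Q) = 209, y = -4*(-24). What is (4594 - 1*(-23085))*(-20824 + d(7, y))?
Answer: -570602585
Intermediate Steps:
y = 96
(4594 - 1*(-23085))*(-20824 + d(7, y)) = (4594 - 1*(-23085))*(-20824 + 209) = (4594 + 23085)*(-20615) = 27679*(-20615) = -570602585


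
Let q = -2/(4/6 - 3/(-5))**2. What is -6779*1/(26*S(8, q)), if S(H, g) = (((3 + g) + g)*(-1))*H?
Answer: 2447219/38064 ≈ 64.292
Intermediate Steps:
q = -450/361 (q = -2/(4*(1/6) - 3*(-1/5))**2 = -2/(2/3 + 3/5)**2 = -2/((19/15)**2) = -2/361/225 = -2*225/361 = -450/361 ≈ -1.2465)
S(H, g) = H*(-3 - 2*g) (S(H, g) = ((3 + 2*g)*(-1))*H = (-3 - 2*g)*H = H*(-3 - 2*g))
-6779*1/(26*S(8, q)) = -6779*(-1/(208*(3 + 2*(-450/361)))) = -6779*(-1/(208*(3 - 900/361))) = -6779/(26*(-1*8*183/361)) = -6779/(26*(-1464/361)) = -6779/(-38064/361) = -6779*(-361/38064) = 2447219/38064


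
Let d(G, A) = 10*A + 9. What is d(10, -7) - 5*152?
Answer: -821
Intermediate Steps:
d(G, A) = 9 + 10*A
d(10, -7) - 5*152 = (9 + 10*(-7)) - 5*152 = (9 - 70) - 760 = -61 - 760 = -821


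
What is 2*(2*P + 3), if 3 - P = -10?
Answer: 58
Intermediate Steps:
P = 13 (P = 3 - 1*(-10) = 3 + 10 = 13)
2*(2*P + 3) = 2*(2*13 + 3) = 2*(26 + 3) = 2*29 = 58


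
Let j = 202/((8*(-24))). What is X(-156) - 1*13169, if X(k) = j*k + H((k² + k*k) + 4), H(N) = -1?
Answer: -104047/8 ≈ -13006.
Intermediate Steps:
j = -101/96 (j = 202/(-192) = 202*(-1/192) = -101/96 ≈ -1.0521)
X(k) = -1 - 101*k/96 (X(k) = -101*k/96 - 1 = -1 - 101*k/96)
X(-156) - 1*13169 = (-1 - 101/96*(-156)) - 1*13169 = (-1 + 1313/8) - 13169 = 1305/8 - 13169 = -104047/8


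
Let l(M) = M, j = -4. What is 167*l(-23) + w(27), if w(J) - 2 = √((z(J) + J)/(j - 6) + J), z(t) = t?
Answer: -3839 + 6*√15/5 ≈ -3834.4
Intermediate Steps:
w(J) = 2 + 2*√5*√J/5 (w(J) = 2 + √((J + J)/(-4 - 6) + J) = 2 + √((2*J)/(-10) + J) = 2 + √((2*J)*(-⅒) + J) = 2 + √(-J/5 + J) = 2 + √(4*J/5) = 2 + 2*√5*√J/5)
167*l(-23) + w(27) = 167*(-23) + (2 + 2*√5*√27/5) = -3841 + (2 + 2*√5*(3*√3)/5) = -3841 + (2 + 6*√15/5) = -3839 + 6*√15/5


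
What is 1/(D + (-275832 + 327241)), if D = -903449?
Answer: -1/852040 ≈ -1.1737e-6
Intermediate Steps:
1/(D + (-275832 + 327241)) = 1/(-903449 + (-275832 + 327241)) = 1/(-903449 + 51409) = 1/(-852040) = -1/852040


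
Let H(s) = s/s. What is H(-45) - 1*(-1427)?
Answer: 1428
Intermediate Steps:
H(s) = 1
H(-45) - 1*(-1427) = 1 - 1*(-1427) = 1 + 1427 = 1428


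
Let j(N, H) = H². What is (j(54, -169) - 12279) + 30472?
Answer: 46754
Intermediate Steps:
(j(54, -169) - 12279) + 30472 = ((-169)² - 12279) + 30472 = (28561 - 12279) + 30472 = 16282 + 30472 = 46754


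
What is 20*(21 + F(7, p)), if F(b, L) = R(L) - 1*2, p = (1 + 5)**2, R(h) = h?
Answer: 1100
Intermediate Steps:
p = 36 (p = 6**2 = 36)
F(b, L) = -2 + L (F(b, L) = L - 1*2 = L - 2 = -2 + L)
20*(21 + F(7, p)) = 20*(21 + (-2 + 36)) = 20*(21 + 34) = 20*55 = 1100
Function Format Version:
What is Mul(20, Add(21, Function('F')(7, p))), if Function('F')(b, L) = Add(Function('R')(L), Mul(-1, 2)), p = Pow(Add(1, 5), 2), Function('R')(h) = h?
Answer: 1100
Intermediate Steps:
p = 36 (p = Pow(6, 2) = 36)
Function('F')(b, L) = Add(-2, L) (Function('F')(b, L) = Add(L, Mul(-1, 2)) = Add(L, -2) = Add(-2, L))
Mul(20, Add(21, Function('F')(7, p))) = Mul(20, Add(21, Add(-2, 36))) = Mul(20, Add(21, 34)) = Mul(20, 55) = 1100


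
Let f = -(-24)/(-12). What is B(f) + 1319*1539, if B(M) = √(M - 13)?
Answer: 2029941 + I*√15 ≈ 2.0299e+6 + 3.873*I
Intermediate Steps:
f = -2 (f = -(-24)*(-1)/12 = -1*2 = -2)
B(M) = √(-13 + M)
B(f) + 1319*1539 = √(-13 - 2) + 1319*1539 = √(-15) + 2029941 = I*√15 + 2029941 = 2029941 + I*√15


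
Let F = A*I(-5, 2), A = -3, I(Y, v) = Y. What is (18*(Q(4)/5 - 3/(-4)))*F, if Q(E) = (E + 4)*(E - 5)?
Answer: -459/2 ≈ -229.50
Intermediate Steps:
Q(E) = (-5 + E)*(4 + E) (Q(E) = (4 + E)*(-5 + E) = (-5 + E)*(4 + E))
F = 15 (F = -3*(-5) = 15)
(18*(Q(4)/5 - 3/(-4)))*F = (18*((-20 + 4² - 1*4)/5 - 3/(-4)))*15 = (18*((-20 + 16 - 4)*(⅕) - 3*(-¼)))*15 = (18*(-8*⅕ + ¾))*15 = (18*(-8/5 + ¾))*15 = (18*(-17/20))*15 = -153/10*15 = -459/2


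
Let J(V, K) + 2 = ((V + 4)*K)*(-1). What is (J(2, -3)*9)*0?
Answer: 0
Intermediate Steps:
J(V, K) = -2 - K*(4 + V) (J(V, K) = -2 + ((V + 4)*K)*(-1) = -2 + ((4 + V)*K)*(-1) = -2 + (K*(4 + V))*(-1) = -2 - K*(4 + V))
(J(2, -3)*9)*0 = ((-2 - 4*(-3) - 1*(-3)*2)*9)*0 = ((-2 + 12 + 6)*9)*0 = (16*9)*0 = 144*0 = 0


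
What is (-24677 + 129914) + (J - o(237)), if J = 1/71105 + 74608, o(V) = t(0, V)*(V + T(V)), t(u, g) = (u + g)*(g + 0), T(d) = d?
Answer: -1880319178404/71105 ≈ -2.6444e+7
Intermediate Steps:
t(u, g) = g*(g + u) (t(u, g) = (g + u)*g = g*(g + u))
o(V) = 2*V**3 (o(V) = (V*(V + 0))*(V + V) = (V*V)*(2*V) = V**2*(2*V) = 2*V**3)
J = 5305001841/71105 (J = 1/71105 + 74608 = 5305001841/71105 ≈ 74608.)
(-24677 + 129914) + (J - o(237)) = (-24677 + 129914) + (5305001841/71105 - 2*237**3) = 105237 + (5305001841/71105 - 2*13312053) = 105237 + (5305001841/71105 - 1*26624106) = 105237 + (5305001841/71105 - 26624106) = 105237 - 1887802055289/71105 = -1880319178404/71105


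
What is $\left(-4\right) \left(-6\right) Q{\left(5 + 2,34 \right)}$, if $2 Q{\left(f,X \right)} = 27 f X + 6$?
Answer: $77184$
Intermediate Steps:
$Q{\left(f,X \right)} = 3 + \frac{27 X f}{2}$ ($Q{\left(f,X \right)} = \frac{27 f X + 6}{2} = \frac{27 X f + 6}{2} = \frac{6 + 27 X f}{2} = 3 + \frac{27 X f}{2}$)
$\left(-4\right) \left(-6\right) Q{\left(5 + 2,34 \right)} = \left(-4\right) \left(-6\right) \left(3 + \frac{27}{2} \cdot 34 \left(5 + 2\right)\right) = 24 \left(3 + \frac{27}{2} \cdot 34 \cdot 7\right) = 24 \left(3 + 3213\right) = 24 \cdot 3216 = 77184$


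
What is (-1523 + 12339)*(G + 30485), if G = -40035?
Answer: -103292800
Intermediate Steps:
(-1523 + 12339)*(G + 30485) = (-1523 + 12339)*(-40035 + 30485) = 10816*(-9550) = -103292800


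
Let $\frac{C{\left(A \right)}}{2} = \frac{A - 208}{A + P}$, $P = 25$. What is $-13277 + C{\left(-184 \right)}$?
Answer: $- \frac{2110259}{159} \approx -13272.0$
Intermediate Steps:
$C{\left(A \right)} = \frac{2 \left(-208 + A\right)}{25 + A}$ ($C{\left(A \right)} = 2 \frac{A - 208}{A + 25} = 2 \frac{-208 + A}{25 + A} = \frac{2 \left(-208 + A\right)}{25 + A}$)
$-13277 + C{\left(-184 \right)} = -13277 + \frac{2 \left(-208 - 184\right)}{25 - 184} = -13277 + 2 \frac{1}{-159} \left(-392\right) = -13277 + 2 \left(- \frac{1}{159}\right) \left(-392\right) = -13277 + \frac{784}{159} = - \frac{2110259}{159}$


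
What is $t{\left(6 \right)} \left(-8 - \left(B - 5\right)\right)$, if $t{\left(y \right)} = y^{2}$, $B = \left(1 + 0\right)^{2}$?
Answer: $-144$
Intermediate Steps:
$B = 1$ ($B = 1^{2} = 1$)
$t{\left(6 \right)} \left(-8 - \left(B - 5\right)\right) = 6^{2} \left(-8 - \left(1 - 5\right)\right) = 36 \left(-8 - -4\right) = 36 \left(-8 + 4\right) = 36 \left(-4\right) = -144$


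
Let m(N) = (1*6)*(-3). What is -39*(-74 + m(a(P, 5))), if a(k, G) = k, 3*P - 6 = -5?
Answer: 3588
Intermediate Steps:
P = ⅓ (P = 2 + (⅓)*(-5) = 2 - 5/3 = ⅓ ≈ 0.33333)
m(N) = -18 (m(N) = 6*(-3) = -18)
-39*(-74 + m(a(P, 5))) = -39*(-74 - 18) = -39*(-92) = 3588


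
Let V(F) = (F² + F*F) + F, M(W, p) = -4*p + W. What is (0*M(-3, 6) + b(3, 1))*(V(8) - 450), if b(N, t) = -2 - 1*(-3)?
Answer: -314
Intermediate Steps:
b(N, t) = 1 (b(N, t) = -2 + 3 = 1)
M(W, p) = W - 4*p
V(F) = F + 2*F² (V(F) = (F² + F²) + F = 2*F² + F = F + 2*F²)
(0*M(-3, 6) + b(3, 1))*(V(8) - 450) = (0*(-3 - 4*6) + 1)*(8*(1 + 2*8) - 450) = (0*(-3 - 24) + 1)*(8*(1 + 16) - 450) = (0*(-27) + 1)*(8*17 - 450) = (0 + 1)*(136 - 450) = 1*(-314) = -314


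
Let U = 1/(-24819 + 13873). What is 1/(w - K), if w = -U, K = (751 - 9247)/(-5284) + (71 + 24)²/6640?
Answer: -9601218224/28486509277 ≈ -0.33704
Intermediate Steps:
U = -1/10946 (U = 1/(-10946) = -1/10946 ≈ -9.1358e-5)
K = 5205077/1754288 (K = -8496*(-1/5284) + 95²*(1/6640) = 2124/1321 + 9025*(1/6640) = 2124/1321 + 1805/1328 = 5205077/1754288 ≈ 2.9671)
w = 1/10946 (w = -1*(-1/10946) = 1/10946 ≈ 9.1358e-5)
1/(w - K) = 1/(1/10946 - 1*5205077/1754288) = 1/(1/10946 - 5205077/1754288) = 1/(-28486509277/9601218224) = -9601218224/28486509277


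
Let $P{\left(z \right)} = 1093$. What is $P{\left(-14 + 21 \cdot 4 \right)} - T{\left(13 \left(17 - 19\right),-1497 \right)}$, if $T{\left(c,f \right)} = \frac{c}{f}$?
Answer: $\frac{1636195}{1497} \approx 1093.0$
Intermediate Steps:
$P{\left(-14 + 21 \cdot 4 \right)} - T{\left(13 \left(17 - 19\right),-1497 \right)} = 1093 - \frac{13 \left(17 - 19\right)}{-1497} = 1093 - 13 \left(-2\right) \left(- \frac{1}{1497}\right) = 1093 - \left(-26\right) \left(- \frac{1}{1497}\right) = 1093 - \frac{26}{1497} = \frac{1636195}{1497}$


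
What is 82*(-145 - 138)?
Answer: -23206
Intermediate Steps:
82*(-145 - 138) = 82*(-283) = -23206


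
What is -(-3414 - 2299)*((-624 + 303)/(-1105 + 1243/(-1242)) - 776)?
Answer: -6087521690798/1373653 ≈ -4.4316e+6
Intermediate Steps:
-(-3414 - 2299)*((-624 + 303)/(-1105 + 1243/(-1242)) - 776) = -(-5713)*(-321/(-1105 + 1243*(-1/1242)) - 776) = -(-5713)*(-321/(-1105 - 1243/1242) - 776) = -(-5713)*(-321/(-1373653/1242) - 776) = -(-5713)*(-321*(-1242/1373653) - 776) = -(-5713)*(398682/1373653 - 776) = -(-5713)*(-1065556046)/1373653 = -1*6087521690798/1373653 = -6087521690798/1373653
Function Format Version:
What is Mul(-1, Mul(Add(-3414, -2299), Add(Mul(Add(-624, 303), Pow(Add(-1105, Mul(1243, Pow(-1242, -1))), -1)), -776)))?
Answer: Rational(-6087521690798, 1373653) ≈ -4.4316e+6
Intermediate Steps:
Mul(-1, Mul(Add(-3414, -2299), Add(Mul(Add(-624, 303), Pow(Add(-1105, Mul(1243, Pow(-1242, -1))), -1)), -776))) = Mul(-1, Mul(-5713, Add(Mul(-321, Pow(Add(-1105, Mul(1243, Rational(-1, 1242))), -1)), -776))) = Mul(-1, Mul(-5713, Add(Mul(-321, Pow(Add(-1105, Rational(-1243, 1242)), -1)), -776))) = Mul(-1, Mul(-5713, Add(Mul(-321, Pow(Rational(-1373653, 1242), -1)), -776))) = Mul(-1, Mul(-5713, Add(Mul(-321, Rational(-1242, 1373653)), -776))) = Mul(-1, Mul(-5713, Add(Rational(398682, 1373653), -776))) = Mul(-1, Mul(-5713, Rational(-1065556046, 1373653))) = Mul(-1, Rational(6087521690798, 1373653)) = Rational(-6087521690798, 1373653)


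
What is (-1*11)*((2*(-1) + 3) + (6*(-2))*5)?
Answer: 649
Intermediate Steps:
(-1*11)*((2*(-1) + 3) + (6*(-2))*5) = -11*((-2 + 3) - 12*5) = -11*(1 - 60) = -11*(-59) = 649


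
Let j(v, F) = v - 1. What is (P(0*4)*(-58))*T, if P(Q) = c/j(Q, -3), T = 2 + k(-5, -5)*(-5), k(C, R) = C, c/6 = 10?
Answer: 93960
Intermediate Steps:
j(v, F) = -1 + v
c = 60 (c = 6*10 = 60)
T = 27 (T = 2 - 5*(-5) = 2 + 25 = 27)
P(Q) = 60/(-1 + Q)
(P(0*4)*(-58))*T = ((60/(-1 + 0*4))*(-58))*27 = ((60/(-1 + 0))*(-58))*27 = ((60/(-1))*(-58))*27 = ((60*(-1))*(-58))*27 = -60*(-58)*27 = 3480*27 = 93960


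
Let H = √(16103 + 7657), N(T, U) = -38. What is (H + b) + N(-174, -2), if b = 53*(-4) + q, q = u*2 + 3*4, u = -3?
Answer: -244 + 12*√165 ≈ -89.857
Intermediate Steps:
q = 6 (q = -3*2 + 3*4 = -6 + 12 = 6)
H = 12*√165 (H = √23760 = 12*√165 ≈ 154.14)
b = -206 (b = 53*(-4) + 6 = -212 + 6 = -206)
(H + b) + N(-174, -2) = (12*√165 - 206) - 38 = (-206 + 12*√165) - 38 = -244 + 12*√165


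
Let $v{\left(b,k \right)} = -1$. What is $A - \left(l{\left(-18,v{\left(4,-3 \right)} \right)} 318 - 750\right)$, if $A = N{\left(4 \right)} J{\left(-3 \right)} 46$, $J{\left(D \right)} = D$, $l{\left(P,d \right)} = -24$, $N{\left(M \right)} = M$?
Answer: $7830$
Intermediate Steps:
$A = -552$ ($A = 4 \left(-3\right) 46 = \left(-12\right) 46 = -552$)
$A - \left(l{\left(-18,v{\left(4,-3 \right)} \right)} 318 - 750\right) = -552 - \left(\left(-24\right) 318 - 750\right) = -552 - \left(-7632 - 750\right) = -552 - -8382 = -552 + 8382 = 7830$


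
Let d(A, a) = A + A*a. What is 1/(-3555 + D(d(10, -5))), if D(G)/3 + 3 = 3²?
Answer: -1/3537 ≈ -0.00028273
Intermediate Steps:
D(G) = 18 (D(G) = -9 + 3*3² = -9 + 3*9 = -9 + 27 = 18)
1/(-3555 + D(d(10, -5))) = 1/(-3555 + 18) = 1/(-3537) = -1/3537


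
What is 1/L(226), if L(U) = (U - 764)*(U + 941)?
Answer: -1/627846 ≈ -1.5927e-6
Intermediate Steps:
L(U) = (-764 + U)*(941 + U)
1/L(226) = 1/(-718924 + 226² + 177*226) = 1/(-718924 + 51076 + 40002) = 1/(-627846) = -1/627846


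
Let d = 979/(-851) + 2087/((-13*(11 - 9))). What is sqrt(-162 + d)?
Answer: I*sqrt(119168489778)/22126 ≈ 15.602*I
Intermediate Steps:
d = -1801491/22126 (d = 979*(-1/851) + 2087/((-13*2)) = -979/851 + 2087/(-26) = -979/851 + 2087*(-1/26) = -979/851 - 2087/26 = -1801491/22126 ≈ -81.420)
sqrt(-162 + d) = sqrt(-162 - 1801491/22126) = sqrt(-5385903/22126) = I*sqrt(119168489778)/22126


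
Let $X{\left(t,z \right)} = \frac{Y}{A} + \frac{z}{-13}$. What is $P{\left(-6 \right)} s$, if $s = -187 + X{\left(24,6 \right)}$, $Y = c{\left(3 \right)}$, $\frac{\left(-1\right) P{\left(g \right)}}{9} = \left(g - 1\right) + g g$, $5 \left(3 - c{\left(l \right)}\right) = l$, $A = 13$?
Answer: $\frac{3177153}{65} \approx 48879.0$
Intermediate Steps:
$c{\left(l \right)} = 3 - \frac{l}{5}$
$P{\left(g \right)} = 9 - 9 g - 9 g^{2}$ ($P{\left(g \right)} = - 9 \left(\left(g - 1\right) + g g\right) = - 9 \left(\left(-1 + g\right) + g^{2}\right) = - 9 \left(-1 + g + g^{2}\right) = 9 - 9 g - 9 g^{2}$)
$Y = \frac{12}{5}$ ($Y = 3 - \frac{3}{5} = \frac{12}{5} \approx 2.4$)
$X{\left(t,z \right)} = \frac{12}{65} - \frac{z}{13}$ ($X{\left(t,z \right)} = \frac{12}{5 \cdot 13} + \frac{z}{-13} = \frac{12}{5} \cdot \frac{1}{13} + z \left(- \frac{1}{13}\right) = \frac{12}{65} - \frac{z}{13}$)
$s = - \frac{12173}{65}$ ($s = -187 + \left(\frac{12}{65} - \frac{6}{13}\right) = -187 - \frac{18}{65} = - \frac{12173}{65} \approx -187.28$)
$P{\left(-6 \right)} s = \left(9 - -54 - 9 \left(-6\right)^{2}\right) \left(- \frac{12173}{65}\right) = \left(9 + 54 - 324\right) \left(- \frac{12173}{65}\right) = \left(-261\right) \left(- \frac{12173}{65}\right) = \frac{3177153}{65}$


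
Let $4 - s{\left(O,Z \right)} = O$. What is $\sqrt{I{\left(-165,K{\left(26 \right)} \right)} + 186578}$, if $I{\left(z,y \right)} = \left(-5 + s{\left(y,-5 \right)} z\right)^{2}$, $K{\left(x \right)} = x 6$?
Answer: $3 \sqrt{69882467} \approx 25079.0$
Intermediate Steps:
$s{\left(O,Z \right)} = 4 - O$
$K{\left(x \right)} = 6 x$
$I{\left(z,y \right)} = \left(-5 + z \left(4 - y\right)\right)^{2}$ ($I{\left(z,y \right)} = \left(-5 + \left(4 - y\right) z\right)^{2} = \left(-5 + z \left(4 - y\right)\right)^{2}$)
$\sqrt{I{\left(-165,K{\left(26 \right)} \right)} + 186578} = \sqrt{\left(5 - 165 \left(-4 + 6 \cdot 26\right)\right)^{2} + 186578} = \sqrt{\left(5 - 165 \left(-4 + 156\right)\right)^{2} + 186578} = \sqrt{\left(5 - 25080\right)^{2} + 186578} = \sqrt{\left(-25075\right)^{2} + 186578} = \sqrt{628755625 + 186578} = \sqrt{628942203} = 3 \sqrt{69882467}$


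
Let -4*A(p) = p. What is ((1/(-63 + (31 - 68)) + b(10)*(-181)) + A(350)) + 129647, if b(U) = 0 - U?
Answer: 13136949/100 ≈ 1.3137e+5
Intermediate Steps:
b(U) = -U
A(p) = -p/4
((1/(-63 + (31 - 68)) + b(10)*(-181)) + A(350)) + 129647 = ((1/(-63 + (31 - 68)) - 1*10*(-181)) - ¼*350) + 129647 = ((1/(-63 - 37) - 10*(-181)) - 175/2) + 129647 = ((1/(-100) + 1810) - 175/2) + 129647 = ((-1/100 + 1810) - 175/2) + 129647 = (180999/100 - 175/2) + 129647 = 172249/100 + 129647 = 13136949/100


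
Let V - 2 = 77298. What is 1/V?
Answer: 1/77300 ≈ 1.2937e-5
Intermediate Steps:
V = 77300 (V = 2 + 77298 = 77300)
1/V = 1/77300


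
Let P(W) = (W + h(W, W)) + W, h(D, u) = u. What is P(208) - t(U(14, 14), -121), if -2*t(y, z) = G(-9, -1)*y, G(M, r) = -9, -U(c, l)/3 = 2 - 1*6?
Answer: 570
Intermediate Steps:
U(c, l) = 12 (U(c, l) = -3*(2 - 1*6) = -3*(2 - 6) = -3*(-4) = 12)
t(y, z) = 9*y/2 (t(y, z) = -(-9)*y/2 = 9*y/2)
P(W) = 3*W (P(W) = (W + W) + W = 2*W + W = 3*W)
P(208) - t(U(14, 14), -121) = 3*208 - 9*12/2 = 624 - 1*54 = 624 - 54 = 570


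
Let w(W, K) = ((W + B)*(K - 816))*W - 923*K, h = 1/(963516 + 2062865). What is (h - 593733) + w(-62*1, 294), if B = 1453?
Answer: 133624493334250/3026381 ≈ 4.4153e+7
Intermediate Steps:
h = 1/3026381 ≈ 3.3043e-7
w(W, K) = -923*K + W*(-816 + K)*(1453 + W) (w(W, K) = ((W + 1453)*(K - 816))*W - 923*K = ((1453 + W)*(-816 + K))*W - 923*K = ((-816 + K)*(1453 + W))*W - 923*K = W*(-816 + K)*(1453 + W) - 923*K = -923*K + W*(-816 + K)*(1453 + W))
(h - 593733) + w(-62*1, 294) = (1/3026381 - 593733) + (-(-73510176) - 923*294 - 816*(-62*1)² + 294*(-62*1)² + 1453*294*(-62*1)) = -1796862270272/3026381 + (-1185648*(-62) - 271362 - 816*(-62)² + 294*(-62)² + 1453*294*(-62)) = -1796862270272/3026381 + (73510176 - 271362 - 816*3844 + 294*3844 - 26485284) = -1796862270272/3026381 + (73510176 - 271362 - 3136704 + 1130136 - 26485284) = -1796862270272/3026381 + 44746962 = 133624493334250/3026381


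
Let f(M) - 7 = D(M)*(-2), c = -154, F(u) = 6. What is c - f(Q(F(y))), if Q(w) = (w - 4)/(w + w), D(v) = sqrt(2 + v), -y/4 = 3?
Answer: -161 + sqrt(78)/3 ≈ -158.06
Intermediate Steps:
y = -12 (y = -4*3 = -12)
Q(w) = (-4 + w)/(2*w) (Q(w) = (-4 + w)/((2*w)) = (-4 + w)*(1/(2*w)) = (-4 + w)/(2*w))
f(M) = 7 - 2*sqrt(2 + M) (f(M) = 7 + sqrt(2 + M)*(-2) = 7 - 2*sqrt(2 + M))
c - f(Q(F(y))) = -154 - (7 - 2*sqrt(2 + (1/2)*(-4 + 6)/6)) = -154 - (7 - 2*sqrt(2 + (1/2)*(1/6)*2)) = -154 - (7 - 2*sqrt(2 + 1/6)) = -154 - (7 - sqrt(78)/3) = -154 + (-7 + sqrt(78)/3) = -161 + sqrt(78)/3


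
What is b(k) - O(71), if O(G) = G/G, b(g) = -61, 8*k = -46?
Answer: -62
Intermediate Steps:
k = -23/4 (k = (⅛)*(-46) = -23/4 ≈ -5.7500)
O(G) = 1
b(k) - O(71) = -61 - 1*1 = -61 - 1 = -62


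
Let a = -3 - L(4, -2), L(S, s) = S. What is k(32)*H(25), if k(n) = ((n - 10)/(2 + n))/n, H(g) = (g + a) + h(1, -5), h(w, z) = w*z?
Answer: 143/544 ≈ 0.26287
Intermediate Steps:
a = -7 (a = -3 - 1*4 = -3 - 4 = -7)
H(g) = -12 + g (H(g) = (g - 7) + 1*(-5) = (-7 + g) - 5 = -12 + g)
k(n) = (-10 + n)/(n*(2 + n)) (k(n) = ((-10 + n)/(2 + n))/n = (-10 + n)/(n*(2 + n)))
k(32)*H(25) = ((-10 + 32)/(32*(2 + 32)))*(-12 + 25) = ((1/32)*22/34)*13 = ((1/32)*(1/34)*22)*13 = (11/544)*13 = 143/544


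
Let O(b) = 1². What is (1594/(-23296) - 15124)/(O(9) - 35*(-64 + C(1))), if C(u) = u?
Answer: -176165149/25695488 ≈ -6.8559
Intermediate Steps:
O(b) = 1
(1594/(-23296) - 15124)/(O(9) - 35*(-64 + C(1))) = (1594/(-23296) - 15124)/(1 - 35*(-64 + 1)) = (1594*(-1/23296) - 15124)/(1 - 35*(-63)) = (-797/11648 - 15124)/(1 + 2205) = -176165149/11648/2206 = -176165149/11648*1/2206 = -176165149/25695488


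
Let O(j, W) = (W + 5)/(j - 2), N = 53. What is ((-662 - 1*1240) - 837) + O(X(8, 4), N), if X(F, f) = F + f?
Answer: -13666/5 ≈ -2733.2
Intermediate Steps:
O(j, W) = (5 + W)/(-2 + j)
((-662 - 1*1240) - 837) + O(X(8, 4), N) = ((-662 - 1*1240) - 837) + (5 + 53)/(-2 + (8 + 4)) = ((-662 - 1240) - 837) + 58/(-2 + 12) = (-1902 - 837) + 58/10 = -2739 + (⅒)*58 = -2739 + 29/5 = -13666/5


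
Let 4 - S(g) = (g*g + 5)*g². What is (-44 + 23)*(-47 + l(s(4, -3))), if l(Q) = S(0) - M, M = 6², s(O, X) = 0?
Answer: 1659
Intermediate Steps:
S(g) = 4 - g²*(5 + g²) (S(g) = 4 - (g*g + 5)*g² = 4 - (g² + 5)*g² = 4 - (5 + g²)*g² = 4 - g²*(5 + g²))
M = 36
l(Q) = -32 (l(Q) = (4 - 1*0⁴ - 5*0²) - 1*36 = (4 - 1*0 - 5*0) - 36 = (4 + 0 + 0) - 36 = 4 - 36 = -32)
(-44 + 23)*(-47 + l(s(4, -3))) = (-44 + 23)*(-47 - 32) = -21*(-79) = 1659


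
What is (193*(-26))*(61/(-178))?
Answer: 153049/89 ≈ 1719.7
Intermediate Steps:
(193*(-26))*(61/(-178)) = -306098*(-1)/178 = -5018*(-61/178) = 153049/89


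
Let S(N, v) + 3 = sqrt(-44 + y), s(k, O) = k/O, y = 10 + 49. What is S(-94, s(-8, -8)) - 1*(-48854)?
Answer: 48851 + sqrt(15) ≈ 48855.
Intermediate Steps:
y = 59
S(N, v) = -3 + sqrt(15) (S(N, v) = -3 + sqrt(-44 + 59) = -3 + sqrt(15))
S(-94, s(-8, -8)) - 1*(-48854) = (-3 + sqrt(15)) - 1*(-48854) = (-3 + sqrt(15)) + 48854 = 48851 + sqrt(15)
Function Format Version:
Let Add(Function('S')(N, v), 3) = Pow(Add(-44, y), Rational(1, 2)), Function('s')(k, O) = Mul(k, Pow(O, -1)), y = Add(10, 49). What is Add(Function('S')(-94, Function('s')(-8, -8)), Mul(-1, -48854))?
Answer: Add(48851, Pow(15, Rational(1, 2))) ≈ 48855.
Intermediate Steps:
y = 59
Function('S')(N, v) = Add(-3, Pow(15, Rational(1, 2))) (Function('S')(N, v) = Add(-3, Pow(Add(-44, 59), Rational(1, 2))) = Add(-3, Pow(15, Rational(1, 2))))
Add(Function('S')(-94, Function('s')(-8, -8)), Mul(-1, -48854)) = Add(Add(-3, Pow(15, Rational(1, 2))), Mul(-1, -48854)) = Add(Add(-3, Pow(15, Rational(1, 2))), 48854) = Add(48851, Pow(15, Rational(1, 2)))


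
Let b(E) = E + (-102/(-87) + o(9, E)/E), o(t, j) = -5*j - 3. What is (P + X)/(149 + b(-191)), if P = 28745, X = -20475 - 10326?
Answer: 1423523/31719 ≈ 44.879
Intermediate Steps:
o(t, j) = -3 - 5*j
X = -30801
b(E) = 34/29 + E + (-3 - 5*E)/E (b(E) = E + (-102/(-87) + (-3 - 5*E)/E) = E + (-102*(-1/87) + (-3 - 5*E)/E) = E + (34/29 + (-3 - 5*E)/E) = 34/29 + E + (-3 - 5*E)/E)
(P + X)/(149 + b(-191)) = (28745 - 30801)/(149 + (-111/29 - 191 - 3/(-191))) = -2056/(149 + (-111/29 - 191 - 3*(-1/191))) = -2056/(149 + (-111/29 - 191 + 3/191)) = -2056/(149 - 1079063/5539) = -2056/(-253752/5539) = -2056*(-5539/253752) = 1423523/31719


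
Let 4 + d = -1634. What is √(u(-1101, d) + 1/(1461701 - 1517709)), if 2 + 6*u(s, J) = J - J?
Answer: I*√2352798066/84012 ≈ 0.57737*I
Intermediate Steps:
d = -1638 (d = -4 - 1634 = -1638)
u(s, J) = -⅓ (u(s, J) = -⅓ + (J - J)/6 = -⅓ + (⅙)*0 = -⅓ + 0 = -⅓)
√(u(-1101, d) + 1/(1461701 - 1517709)) = √(-⅓ + 1/(1461701 - 1517709)) = √(-⅓ + 1/(-56008)) = √(-⅓ - 1/56008) = √(-56011/168024) = I*√2352798066/84012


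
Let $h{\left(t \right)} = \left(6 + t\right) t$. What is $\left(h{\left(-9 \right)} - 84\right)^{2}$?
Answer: $3249$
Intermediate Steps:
$h{\left(t \right)} = t \left(6 + t\right)$
$\left(h{\left(-9 \right)} - 84\right)^{2} = \left(- 9 \left(6 - 9\right) - 84\right)^{2} = \left(\left(-9\right) \left(-3\right) - 84\right)^{2} = \left(27 - 84\right)^{2} = \left(-57\right)^{2} = 3249$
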